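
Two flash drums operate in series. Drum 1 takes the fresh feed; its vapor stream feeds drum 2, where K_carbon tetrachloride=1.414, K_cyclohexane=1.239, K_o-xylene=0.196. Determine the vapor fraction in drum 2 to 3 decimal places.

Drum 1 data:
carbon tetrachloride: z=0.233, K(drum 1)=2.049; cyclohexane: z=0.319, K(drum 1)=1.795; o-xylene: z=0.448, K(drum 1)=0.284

V/F (drum 2) = 0.542

Drum 1:
Iterate (Newton) starting at ψ₁ = 0.57:
  ψ₁ = 0.570: g = -0.2145, g' = -0.851 → ψ₁ = 0.318
  ψ₁ = 0.318: g = -0.0297, g' = -0.658 → ψ₁ = 0.273
Converged at ψ₁ = 0.273.
Drum-1 compositions:
  carbon tetrachloride: x = 0.181, y = 0.371
  cyclohexane: x = 0.262, y = 0.471
  o-xylene: x = 0.557, y = 0.158
Drum-2 feed = drum-1 vapor: z₂ = (0.3713, 0.4706, 0.1581).
Drum 2:
Let ψ₂ = V/F and solve Σ zᵢ(Kᵢ−1)/(1+ψ₂(Kᵢ−1)) = 0.
g(0) = ΣzᵢKᵢ − 1 = 0.139 and g(1) = 1 − Σzᵢ/Kᵢ = -0.449, so a root lies in (0, 1).
Newton iteration, ψ₂⁰ = 0.48:
  ψ₂ = 0.480: g = 0.0222, g' = -0.337 → ψ₂ = 0.546
  ψ₂ = 0.546: g = -0.0016, g' = -0.388 → ψ₂ = 0.542
Converged at ψ₂ = 0.542.
  carbon tetrachloride: x = 0.303, y = 0.429
  cyclohexane: x = 0.417, y = 0.516
  o-xylene: x = 0.280, y = 0.055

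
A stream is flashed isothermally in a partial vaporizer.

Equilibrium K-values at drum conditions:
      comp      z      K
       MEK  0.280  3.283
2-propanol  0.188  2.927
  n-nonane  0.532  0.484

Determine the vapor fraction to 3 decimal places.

ψ = 0.657

Material balance + equilibrium reduce to Σ zᵢ(Kᵢ−1)/(1+ψ(Kᵢ−1)) = 0.
Feasibility: ΣzᵢKᵢ = 1.727, Σzᵢ/Kᵢ = 1.249 — both > 1, two phases present.
Iterate (Newton) starting at ψ = 0.65:
  ψ = 0.650: g = 0.0051, g' = -0.695 → ψ = 0.657
Converged at ψ = 0.657.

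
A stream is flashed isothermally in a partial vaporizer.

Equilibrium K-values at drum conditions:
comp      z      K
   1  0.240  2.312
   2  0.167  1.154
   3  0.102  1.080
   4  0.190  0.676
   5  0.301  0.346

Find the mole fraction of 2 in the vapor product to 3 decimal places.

y_2 = 0.188

Material balance + equilibrium reduce to Σ zᵢ(Kᵢ−1)/(1+β(Kᵢ−1)) = 0.
g(0) = ΣzᵢKᵢ − 1 = 0.090 and g(1) = 1 − Σzᵢ/Kᵢ = -0.494, so a root lies in (0, 1).
Newton–Raphson from β = 0.5:
  β = 0.500: g = -0.1441, g' = -0.467 → β = 0.192
  β = 0.192: g = -0.0061, g' = -0.459 → β = 0.178
Converged at β = 0.178.
Compositions from xᵢ = zᵢ/(1+β(Kᵢ−1)), yᵢ = Kᵢxᵢ:
  1: x = 0.194, y = 0.450
  2: x = 0.163, y = 0.188
  3: x = 0.101, y = 0.109
  4: x = 0.202, y = 0.136
  5: x = 0.341, y = 0.118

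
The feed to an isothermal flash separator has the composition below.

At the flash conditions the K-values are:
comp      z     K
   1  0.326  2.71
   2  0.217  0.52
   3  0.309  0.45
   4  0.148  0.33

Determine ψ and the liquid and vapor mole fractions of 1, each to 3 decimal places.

Let ψ = V/F and solve Σ zᵢ(Kᵢ−1)/(1+ψ(Kᵢ−1)) = 0.
Feasibility: ΣzᵢKᵢ = 1.184, Σzᵢ/Kᵢ = 1.673 — both > 1, two phases present.
Newton iteration, ψ⁰ = 0.5:
  ψ = 0.500: g = -0.2201, g' = -0.692 → ψ = 0.182
  ψ = 0.182: g = 0.0094, g' = -0.816 → ψ = 0.193
Converged at ψ = 0.193.
Compositions from xᵢ = zᵢ/(1+ψ(Kᵢ−1)), yᵢ = Kᵢxᵢ:
  1: x = 0.245, y = 0.664
  2: x = 0.239, y = 0.124
  3: x = 0.346, y = 0.156
  4: x = 0.170, y = 0.056

ψ = 0.193, x_1 = 0.245, y_1 = 0.664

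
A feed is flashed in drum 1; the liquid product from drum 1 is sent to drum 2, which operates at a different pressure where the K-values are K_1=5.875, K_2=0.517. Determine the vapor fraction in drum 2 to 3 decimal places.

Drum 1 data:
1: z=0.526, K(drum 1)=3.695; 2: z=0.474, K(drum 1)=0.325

Drum 1:
Material balance + equilibrium reduce to Σ zᵢ(Kᵢ−1)/(1+ψ₁(Kᵢ−1)) = 0.
Check two-phase: ΣzᵢKᵢ = 2.098 > 1 and Σzᵢ/Kᵢ = 1.601 > 1, so g(0) = 1.098 > 0 and g(1) = -0.601 < 0.
Iterate (Newton) starting at ψ₁ = 0.64:
  ψ₁ = 0.640: g = -0.0430, g' = -1.184 → ψ₁ = 0.604
  ψ₁ = 0.604: g = -0.0003, g' = -1.169 → ψ₁ = 0.603
Converged at ψ₁ = 0.603.
Drum-1 compositions:
  1: x = 0.200, y = 0.740
  2: x = 0.800, y = 0.260
Drum-2 feed = drum-1 liquid: z₂ = (0.2003, 0.7997).
Drum 2:
Rachford–Rice: g(ψ₂) = Σ zᵢ(Kᵢ−1)/(1+ψ₂(Kᵢ−1)) = 0.
Check two-phase: ΣzᵢKᵢ = 1.590 > 1 and Σzᵢ/Kᵢ = 1.581 > 1, so g(0) = 0.590 > 0 and g(1) = -0.581 < 0.
Binary case is linear: z₁(K₁−1)(1+ψ₂(K₂−1)) + z₂(K₂−1)(1+ψ₂(K₁−1)) = 0
⇒ ψ₂ = [z₁(K₁−1)+z₂(K₂−1)] / [−(K₁−1)(K₂−1)] = 0.5902/2.3546 = 0.251
  1: x = 0.090, y = 0.530
  2: x = 0.910, y = 0.470

V/F (drum 2) = 0.251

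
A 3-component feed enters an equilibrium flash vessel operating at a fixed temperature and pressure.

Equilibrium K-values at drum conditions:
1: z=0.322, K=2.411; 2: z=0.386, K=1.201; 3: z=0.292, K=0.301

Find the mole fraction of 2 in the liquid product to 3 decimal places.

x_2 = 0.348

Material balance + equilibrium reduce to Σ zᵢ(Kᵢ−1)/(1+V/F(Kᵢ−1)) = 0.
Check two-phase: ΣzᵢKᵢ = 1.328 > 1 and Σzᵢ/Kᵢ = 1.425 > 1, so g(0) = 0.328 > 0 and g(1) = -0.425 < 0.
Newton iteration, V/F⁰ = 0.56:
  V/F = 0.560: g = -0.0119, g' = -0.598 → V/F = 0.540
Converged at V/F = 0.540.
Compositions from xᵢ = zᵢ/(1+V/F(Kᵢ−1)), yᵢ = Kᵢxᵢ:
  1: x = 0.183, y = 0.441
  2: x = 0.348, y = 0.418
  3: x = 0.469, y = 0.141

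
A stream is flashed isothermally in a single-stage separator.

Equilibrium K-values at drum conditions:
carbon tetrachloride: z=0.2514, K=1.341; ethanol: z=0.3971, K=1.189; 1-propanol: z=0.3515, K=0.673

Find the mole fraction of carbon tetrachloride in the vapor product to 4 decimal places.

Rachford–Rice: g(ψ) = Σ zᵢ(Kᵢ−1)/(1+ψ(Kᵢ−1)) = 0.
Check two-phase: ΣzᵢKᵢ = 1.0458 > 1 and Σzᵢ/Kᵢ = 1.0437 > 1, so g(0) = 0.0458 > 0 and g(1) = -0.0437 < 0.
Iterate (Newton) starting at ψ = 0.45:
  ψ = 0.4500: g = 0.00872, g' = -0.0857 → ψ = 0.5517
  ψ = 0.5517: g = -0.00013, g' = -0.0883 → ψ = 0.5503
Converged at ψ = 0.5503.
Compositions from xᵢ = zᵢ/(1+ψ(Kᵢ−1)), yᵢ = Kᵢxᵢ:
  carbon tetrachloride: x = 0.2117, y = 0.2839
  ethanol: x = 0.3597, y = 0.4277
  1-propanol: x = 0.4286, y = 0.2885

y_carbon tetrachloride = 0.2839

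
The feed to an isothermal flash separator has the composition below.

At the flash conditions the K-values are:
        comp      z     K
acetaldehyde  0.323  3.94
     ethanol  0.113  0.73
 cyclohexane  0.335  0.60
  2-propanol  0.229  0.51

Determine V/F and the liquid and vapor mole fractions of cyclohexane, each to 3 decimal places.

V/F = 0.553, x_cyclohexane = 0.430, y_cyclohexane = 0.258

Material balance + equilibrium reduce to Σ zᵢ(Kᵢ−1)/(1+V/F(Kᵢ−1)) = 0.
Check two-phase: ΣzᵢKᵢ = 1.673 > 1 and Σzᵢ/Kᵢ = 1.244 > 1, so g(0) = 0.673 > 0 and g(1) = -0.244 < 0.
Newton–Raphson from V/F = 0.67:
  V/F = 0.670: g = -0.0676, g' = -0.551 → V/F = 0.547
  V/F = 0.547: g = 0.0033, g' = -0.612 → V/F = 0.553
Converged at V/F = 0.553.
Compositions from xᵢ = zᵢ/(1+V/F(Kᵢ−1)), yᵢ = Kᵢxᵢ:
  acetaldehyde: x = 0.123, y = 0.485
  ethanol: x = 0.133, y = 0.097
  cyclohexane: x = 0.430, y = 0.258
  2-propanol: x = 0.314, y = 0.160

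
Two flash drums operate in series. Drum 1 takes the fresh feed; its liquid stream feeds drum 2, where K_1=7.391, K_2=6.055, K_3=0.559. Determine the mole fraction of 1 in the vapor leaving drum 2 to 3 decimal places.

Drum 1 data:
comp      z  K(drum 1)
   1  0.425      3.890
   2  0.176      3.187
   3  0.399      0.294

Drum 1:
Newton iteration, ψ₁⁰ = 0.66:
  ψ₁ = 0.660: g = 0.0525, g' = -1.258 → ψ₁ = 0.702
  ψ₁ = 0.702: g = -0.0008, g' = -1.299 → ψ₁ = 0.701
Converged at ψ₁ = 0.701.
Drum-1 compositions:
  1: x = 0.140, y = 0.546
  2: x = 0.069, y = 0.221
  3: x = 0.790, y = 0.232
Drum-2 feed = drum-1 liquid: z₂ = (0.1404, 0.0695, 0.7901).
Drum 2:
Let ψ₂ = V/F and solve Σ zᵢ(Kᵢ−1)/(1+ψ₂(Kᵢ−1)) = 0.
Check two-phase: ΣzᵢKᵢ = 1.900 > 1 and Σzᵢ/Kᵢ = 1.444 > 1, so g(0) = 0.900 > 0 and g(1) = -0.444 < 0.
Newton iteration, ψ₂⁰ = 0.5:
  ψ₂ = 0.500: g = -0.1335, g' = -0.721 → ψ₂ = 0.315
  ψ₂ = 0.315: g = 0.0288, g' = -1.103 → ψ₂ = 0.341
  ψ₂ = 0.341: g = 0.0011, g' = -1.020 → ψ₂ = 0.342
Converged at ψ₂ = 0.342.
  1: x = 0.044, y = 0.326
  2: x = 0.025, y = 0.154
  3: x = 0.930, y = 0.520

y_1 (drum 2) = 0.326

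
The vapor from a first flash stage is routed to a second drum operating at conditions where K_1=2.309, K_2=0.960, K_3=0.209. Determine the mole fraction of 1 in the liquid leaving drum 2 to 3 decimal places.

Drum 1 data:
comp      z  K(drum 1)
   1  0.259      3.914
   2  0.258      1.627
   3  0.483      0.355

x_1 (drum 2) = 0.258

Drum 1:
Let ψ₁ = V/F and solve Σ zᵢ(Kᵢ−1)/(1+ψ₁(Kᵢ−1)) = 0.
Feasibility: ΣzᵢKᵢ = 1.605, Σzᵢ/Kᵢ = 1.585 — both > 1, two phases present.
Newton–Raphson from ψ₁ = 0.5:
  ψ₁ = 0.500: g = -0.0295, g' = -0.861 → ψ₁ = 0.466
Converged at ψ₁ = 0.466.
Drum-1 compositions:
  1: x = 0.110, y = 0.430
  2: x = 0.200, y = 0.325
  3: x = 0.690, y = 0.245
Drum-2 feed = drum-1 vapor: z₂ = (0.4300, 0.3249, 0.2451).
Drum 2:
Newton iteration, ψ₂⁰ = 0.45:
  ψ₂ = 0.450: g = 0.0400, g' = -0.662 → ψ₂ = 0.510
  ψ₂ = 0.510: g = -0.0010, g' = -0.697 → ψ₂ = 0.509
Converged at ψ₂ = 0.509.
  1: x = 0.258, y = 0.596
  2: x = 0.332, y = 0.318
  3: x = 0.410, y = 0.086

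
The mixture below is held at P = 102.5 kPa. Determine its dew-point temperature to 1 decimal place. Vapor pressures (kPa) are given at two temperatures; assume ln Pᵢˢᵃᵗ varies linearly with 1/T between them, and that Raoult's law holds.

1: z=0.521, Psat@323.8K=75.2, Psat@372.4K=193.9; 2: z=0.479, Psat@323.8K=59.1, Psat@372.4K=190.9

Dew-point temperature: Σzᵢ·P/Pᵢˢᵃᵗ(T) = 1. Interpolate ln Pᵢˢᵃᵗ = aᵢ + bᵢ/T.
  T = 323.8 K: ΣzᵢP/Pᵢˢᵃᵗ = 1.5409
  T = 372.4 K: ΣzᵢP/Pᵢˢᵃᵗ = 0.5326
  T = 348.1 K: ΣzᵢP/Pᵢˢᵃᵗ = 0.8716
  T = 336.0 K: ΣzᵢP/Pᵢˢᵃᵗ = 1.1451
  T = 342.1 K: ΣzᵢP/Pᵢˢᵃᵗ = 0.9954
  T = 339.1 K: ΣzᵢP/Pᵢˢᵃᵗ = 1.0657
  T = 340.6 K: ΣzᵢP/Pᵢˢᵃᵗ = 1.0298
Interpolating between 340.6 K and 342.1 K gives T ≈ 341.9 K.

T = 341.9 K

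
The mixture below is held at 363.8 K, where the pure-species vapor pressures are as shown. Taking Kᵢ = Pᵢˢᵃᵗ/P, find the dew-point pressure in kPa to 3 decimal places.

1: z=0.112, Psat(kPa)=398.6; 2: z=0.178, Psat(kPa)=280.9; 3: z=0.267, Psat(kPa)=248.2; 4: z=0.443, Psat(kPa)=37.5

Pdew = 72.444 kPa

At the dew point ψ → 1, so Σzᵢ/Kᵢ = 1 with Kᵢ = Pᵢˢᵃᵗ/P ⇒ 1/P = Σzᵢ/Pᵢˢᵃᵗ.
1/P = 0.112/398.6 + 0.178/280.9 + 0.267/248.2 + 0.443/37.5 = 0.013804 ⇒ P = 72.444 kPa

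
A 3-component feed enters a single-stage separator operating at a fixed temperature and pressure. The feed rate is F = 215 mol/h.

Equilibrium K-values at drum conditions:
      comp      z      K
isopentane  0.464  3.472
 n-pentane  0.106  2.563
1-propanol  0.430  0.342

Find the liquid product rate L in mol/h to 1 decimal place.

L = 69.6 mol/h

Newton iteration, V/F⁰ = 0.54:
  V/F = 0.540: g = 0.1422, g' = -1.044 → V/F = 0.676
Converged at V/F = 0.676.
Then V = V/F·F = 0.6763·215 = 145.4 mol/h and L = F − V = 69.6 mol/h.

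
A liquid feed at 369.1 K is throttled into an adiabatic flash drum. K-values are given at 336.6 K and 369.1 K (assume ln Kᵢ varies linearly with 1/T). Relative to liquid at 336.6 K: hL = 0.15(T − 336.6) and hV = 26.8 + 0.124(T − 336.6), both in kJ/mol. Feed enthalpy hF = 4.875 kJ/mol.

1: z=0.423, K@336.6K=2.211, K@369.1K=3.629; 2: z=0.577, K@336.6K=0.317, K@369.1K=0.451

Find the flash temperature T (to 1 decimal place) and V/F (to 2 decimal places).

Adiabatic flash: solve Rachford–Rice at each trial T, then check hF = ψ·hV(T) + (1−ψ)·hL(T).
  T = 336.6 K: K = (2.211, 0.317), RR gives ψ = 0.143, H_out = 3.829 kJ/mol
  T = 369.1 K: K = (3.629, 0.451), RR gives ψ = 0.551, H_out = 19.177 kJ/mol
  T = 352.9 K: K = (2.867, 0.381), RR gives ψ = 0.375, H_out = 12.331 kJ/mol
  T = 344.8 K: K = (2.528, 0.349), RR gives ψ = 0.272, H_out = 8.454 kJ/mol
  T = 340.7 K: K = (2.366, 0.333), RR gives ψ = 0.211, H_out = 6.259 kJ/mol
  T = 338.6 K: K = (2.286, 0.325), RR gives ψ = 0.178, H_out = 5.048 kJ/mol
Linear interpolation between T = 336.6 (H_out = 3.829) and T = 338.6 (H_out = 5.048) on hF = 4.875 gives T ≈ 338.3 K, at which ψ = 0.17.

T = 338.3 K, V/F = 0.17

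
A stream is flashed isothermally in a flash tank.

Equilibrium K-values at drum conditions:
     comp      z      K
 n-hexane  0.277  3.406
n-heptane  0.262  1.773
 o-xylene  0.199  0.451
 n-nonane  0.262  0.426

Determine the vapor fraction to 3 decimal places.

Let ψ = V/F and solve Σ zᵢ(Kᵢ−1)/(1+ψ(Kᵢ−1)) = 0.
Check two-phase: ΣzᵢKᵢ = 1.609 > 1 and Σzᵢ/Kᵢ = 1.285 > 1, so g(0) = 0.609 > 0 and g(1) = -0.285 < 0.
Newton iteration, ψ⁰ = 0.5:
  ψ = 0.500: g = 0.0871, g' = -0.696 → ψ = 0.625
  ψ = 0.625: g = 0.0018, g' = -0.676 → ψ = 0.628
Converged at ψ = 0.628.

ψ = 0.628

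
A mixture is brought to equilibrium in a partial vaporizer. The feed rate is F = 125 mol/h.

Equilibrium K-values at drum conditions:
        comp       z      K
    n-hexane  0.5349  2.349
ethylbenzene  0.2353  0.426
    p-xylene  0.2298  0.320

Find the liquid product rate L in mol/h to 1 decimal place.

Rachford–Rice: g(ψ) = Σ zᵢ(Kᵢ−1)/(1+ψ(Kᵢ−1)) = 0.
Check two-phase: ΣzᵢKᵢ = 1.4303 > 1 and Σzᵢ/Kᵢ = 1.4982 > 1, so g(0) = 0.4303 > 0 and g(1) = -0.4982 < 0.
Newton iteration, ψ⁰ = 0.5:
  ψ = 0.5000: g = 0.00473, g' = -0.7436 → ψ = 0.5064
Converged at ψ = 0.5064.
Then V = ψ·F = 0.5064·125 = 63.3 mol/h and L = F − V = 61.7 mol/h.

L = 61.7 mol/h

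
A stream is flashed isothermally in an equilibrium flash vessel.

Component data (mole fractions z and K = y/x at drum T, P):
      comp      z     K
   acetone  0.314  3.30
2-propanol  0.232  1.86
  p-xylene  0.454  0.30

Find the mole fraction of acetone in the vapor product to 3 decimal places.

Iterate (Newton) starting at V/F = 0.42:
  V/F = 0.420: g = 0.0638, g' = -0.969 → V/F = 0.486
Converged at V/F = 0.486.
Compositions from xᵢ = zᵢ/(1+V/F(Kᵢ−1)), yᵢ = Kᵢxᵢ:
  acetone: x = 0.148, y = 0.489
  2-propanol: x = 0.164, y = 0.304
  p-xylene: x = 0.688, y = 0.206

y_acetone = 0.489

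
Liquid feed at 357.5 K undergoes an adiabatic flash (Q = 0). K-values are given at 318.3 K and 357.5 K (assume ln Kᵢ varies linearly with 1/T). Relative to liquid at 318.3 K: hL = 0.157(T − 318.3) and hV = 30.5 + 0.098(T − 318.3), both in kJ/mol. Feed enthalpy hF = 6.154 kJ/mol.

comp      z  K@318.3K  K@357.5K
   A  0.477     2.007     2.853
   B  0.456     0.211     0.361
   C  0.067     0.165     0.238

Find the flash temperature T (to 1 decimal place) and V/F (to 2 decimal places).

Adiabatic flash: solve Rachford–Rice at each trial T, then check hF = ψ·hV(T) + (1−ψ)·hL(T).
  T = 318.3 K: K = (2.007, 0.211, 0.165), RR gives ψ = 0.081, H_out = 2.461 kJ/mol
  T = 357.5 K: K = (2.853, 0.361, 0.238), RR gives ψ = 0.445, H_out = 18.698 kJ/mol
  T = 337.9 K: K = (2.417, 0.280, 0.200), RR gives ψ = 0.284, H_out = 11.419 kJ/mol
  T = 328.1 K: K = (2.209, 0.244, 0.182), RR gives ψ = 0.192, H_out = 7.279 kJ/mol
  T = 323.2 K: K = (2.107, 0.227, 0.174), RR gives ψ = 0.139, H_out = 4.979 kJ/mol
  T = 325.6 K: K = (2.157, 0.235, 0.178), RR gives ψ = 0.166, H_out = 6.130 kJ/mol
  T = 326.9 K: K = (2.184, 0.240, 0.180), RR gives ψ = 0.179, H_out = 6.733 kJ/mol
Linear interpolation between T = 325.6 (H_out = 6.130) and T = 326.9 (H_out = 6.733) on hF = 6.154 gives T ≈ 325.7 K, at which ψ = 0.17.

T = 325.7 K, V/F = 0.17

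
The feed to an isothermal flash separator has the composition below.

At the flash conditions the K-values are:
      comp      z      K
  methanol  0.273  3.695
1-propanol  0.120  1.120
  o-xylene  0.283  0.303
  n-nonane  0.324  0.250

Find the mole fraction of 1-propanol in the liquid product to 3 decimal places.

x_1-propanol = 0.117

Material balance + equilibrium reduce to Σ zᵢ(Kᵢ−1)/(1+ψ(Kᵢ−1)) = 0.
g(0) = ΣzᵢKᵢ − 1 = 0.310 and g(1) = 1 − Σzᵢ/Kᵢ = -1.411, so a root lies in (0, 1).
Iterate (Newton) starting at ψ = 0.64:
  ψ = 0.640: g = -0.5400, g' = -1.391 → ψ = 0.252
  ψ = 0.252: g = -0.0864, g' = -1.185 → ψ = 0.179
  ψ = 0.179: g = 0.0047, g' = -1.327 → ψ = 0.182
Converged at ψ = 0.182.
Compositions from xᵢ = zᵢ/(1+ψ(Kᵢ−1)), yᵢ = Kᵢxᵢ:
  methanol: x = 0.183, y = 0.676
  1-propanol: x = 0.117, y = 0.132
  o-xylene: x = 0.324, y = 0.098
  n-nonane: x = 0.375, y = 0.094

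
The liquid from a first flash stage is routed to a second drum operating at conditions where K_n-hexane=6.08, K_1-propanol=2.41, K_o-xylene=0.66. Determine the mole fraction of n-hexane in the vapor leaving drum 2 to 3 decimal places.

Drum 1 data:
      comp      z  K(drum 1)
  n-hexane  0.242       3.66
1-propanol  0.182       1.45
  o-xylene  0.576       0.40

Drum 1:
Newton iteration, ψ₁⁰ = 0.5:
  ψ₁ = 0.500: g = -0.1506, g' = -0.763 → ψ₁ = 0.303
  ψ₁ = 0.303: g = 0.0064, g' = -0.864 → ψ₁ = 0.310
Converged at ψ₁ = 0.310.
Drum-1 compositions:
  n-hexane: x = 0.133, y = 0.485
  1-propanol: x = 0.160, y = 0.232
  o-xylene: x = 0.708, y = 0.283
Drum-2 feed = drum-1 liquid: z₂ = (0.1326, 0.1597, 0.7077).
Drum 2:
Newton–Raphson from ψ₂ = 0.46:
  ψ₂ = 0.460: g = 0.0533, g' = -0.539 → ψ₂ = 0.559
  ψ₂ = 0.559: g = 0.0044, g' = -0.456 → ψ₂ = 0.568
Converged at ψ₂ = 0.568.
  n-hexane: x = 0.034, y = 0.207
  1-propanol: x = 0.089, y = 0.214
  o-xylene: x = 0.877, y = 0.579

y_n-hexane (drum 2) = 0.207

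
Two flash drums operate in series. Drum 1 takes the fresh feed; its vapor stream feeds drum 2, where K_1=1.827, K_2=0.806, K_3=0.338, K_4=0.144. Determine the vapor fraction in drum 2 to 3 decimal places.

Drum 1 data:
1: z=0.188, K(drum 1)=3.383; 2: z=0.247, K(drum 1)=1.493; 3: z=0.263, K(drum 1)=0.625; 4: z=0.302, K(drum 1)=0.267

V/F (drum 2) = 0.128

Drum 1:
Material balance + equilibrium reduce to Σ zᵢ(Kᵢ−1)/(1+ψ₁(Kᵢ−1)) = 0.
Feasibility: ΣzᵢKᵢ = 1.250, Σzᵢ/Kᵢ = 1.773 — both > 1, two phases present.
Iterate (Newton) starting at ψ₁ = 0.5:
  ψ₁ = 0.500: g = -0.1687, g' = -0.721 → ψ₁ = 0.266
  ψ₁ = 0.266: g = -0.0028, g' = -0.743 → ψ₁ = 0.262
Converged at ψ₁ = 0.262.
Drum-1 compositions:
  1: x = 0.116, y = 0.391
  2: x = 0.219, y = 0.327
  3: x = 0.292, y = 0.182
  4: x = 0.374, y = 0.100
Drum-2 feed = drum-1 vapor: z₂ = (0.3913, 0.3265, 0.1823, 0.0998).
Drum 2:
Newton iteration, ψ₂⁰ = 0.5:
  ψ₂ = 0.500: g = -0.1710, g' = -0.551 → ψ₂ = 0.190
  ψ₂ = 0.190: g = -0.0261, g' = -0.422 → ψ₂ = 0.128
Converged at ψ₂ = 0.128.
  1: x = 0.354, y = 0.647
  2: x = 0.335, y = 0.270
  3: x = 0.199, y = 0.067
  4: x = 0.112, y = 0.016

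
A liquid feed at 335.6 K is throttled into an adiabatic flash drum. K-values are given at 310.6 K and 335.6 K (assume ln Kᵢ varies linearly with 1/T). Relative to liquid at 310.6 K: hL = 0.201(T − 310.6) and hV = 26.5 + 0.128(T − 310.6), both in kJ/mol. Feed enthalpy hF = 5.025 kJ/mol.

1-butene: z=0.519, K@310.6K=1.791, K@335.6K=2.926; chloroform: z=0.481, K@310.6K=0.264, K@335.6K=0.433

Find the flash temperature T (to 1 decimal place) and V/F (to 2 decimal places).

Adiabatic flash: solve Rachford–Rice at each trial T, then check hF = ψ·hV(T) + (1−ψ)·hL(T).
  T = 310.6 K: K = (1.791, 0.264), RR gives ψ = 0.097, H_out = 2.572 kJ/mol
  T = 335.6 K: K = (2.926, 0.433), RR gives ψ = 0.666, H_out = 21.449 kJ/mol
  T = 323.1 K: K = (2.311, 0.341), RR gives ψ = 0.421, H_out = 13.287 kJ/mol
  T = 316.9 K: K = (2.042, 0.301), RR gives ψ = 0.281, H_out = 8.584 kJ/mol
  T = 313.8 K: K = (1.915, 0.283), RR gives ψ = 0.198, H_out = 5.842 kJ/mol
  T = 312.2 K: K = (1.853, 0.273), RR gives ψ = 0.150, H_out = 4.274 kJ/mol
Linear interpolation between T = 312.2 (H_out = 4.274) and T = 313.8 (H_out = 5.842) on hF = 5.025 gives T ≈ 313.0 K, at which ψ = 0.17.

T = 313.0 K, V/F = 0.17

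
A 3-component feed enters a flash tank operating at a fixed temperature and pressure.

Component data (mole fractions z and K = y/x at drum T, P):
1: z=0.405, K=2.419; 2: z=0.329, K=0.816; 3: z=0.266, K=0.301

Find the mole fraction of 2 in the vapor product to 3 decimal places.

y_2 = 0.294

Rachford–Rice: g(ψ) = Σ zᵢ(Kᵢ−1)/(1+ψ(Kᵢ−1)) = 0.
Check two-phase: ΣzᵢKᵢ = 1.328 > 1 and Σzᵢ/Kᵢ = 1.454 > 1, so g(0) = 0.328 > 0 and g(1) = -0.454 < 0.
Newton–Raphson from ψ = 0.55:
  ψ = 0.550: g = -0.0466, g' = -0.614 → ψ = 0.474
  ψ = 0.474: g = -0.0008, g' = -0.596 → ψ = 0.473
Converged at ψ = 0.473.
Compositions from xᵢ = zᵢ/(1+ψ(Kᵢ−1)), yᵢ = Kᵢxᵢ:
  1: x = 0.242, y = 0.586
  2: x = 0.360, y = 0.294
  3: x = 0.397, y = 0.120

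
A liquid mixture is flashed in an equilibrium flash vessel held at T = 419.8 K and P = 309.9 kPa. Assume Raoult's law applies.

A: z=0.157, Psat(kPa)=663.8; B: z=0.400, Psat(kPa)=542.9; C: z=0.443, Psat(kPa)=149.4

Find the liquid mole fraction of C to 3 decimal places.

x_C = 0.622

Raoult's law: Kᵢ = Pᵢˢᵃᵗ/P = Pᵢˢᵃᵗ/309.9.
  K_A = 663.8/309.9 = 2.14198, K_B = 542.9/309.9 = 1.75186, K_C = 149.4/309.9 = 0.48209
Newton iteration, β⁰ = 0.35:
  β = 0.350: g = 0.0860, g' = -0.423 → β = 0.553
  β = 0.553: g = 0.0008, g' = -0.423 → β = 0.555
Converged at β = 0.555.
Compositions from xᵢ = zᵢ/(1+β(Kᵢ−1)), yᵢ = Kᵢxᵢ:
  A: x = 0.096, y = 0.206
  B: x = 0.282, y = 0.494
  C: x = 0.622, y = 0.300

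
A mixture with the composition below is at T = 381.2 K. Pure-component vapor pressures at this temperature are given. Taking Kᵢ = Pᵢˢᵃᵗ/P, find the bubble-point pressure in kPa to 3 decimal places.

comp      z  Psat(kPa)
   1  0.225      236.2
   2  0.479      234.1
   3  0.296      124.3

Pbub = 202.072 kPa

At the bubble point ψ → 0, so ΣzᵢKᵢ = 1 with Kᵢ = Pᵢˢᵃᵗ/P ⇒ P = ΣzᵢPᵢˢᵃᵗ.
P = 0.225·236.2 + 0.479·234.1 + 0.296·124.3 = 202.072 kPa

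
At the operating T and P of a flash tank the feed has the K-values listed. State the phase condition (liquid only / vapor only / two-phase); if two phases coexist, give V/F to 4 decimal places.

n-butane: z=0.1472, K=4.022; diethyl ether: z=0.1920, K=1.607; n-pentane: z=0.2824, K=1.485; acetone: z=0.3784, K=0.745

vapor only

ΣzᵢKᵢ = 1.6019; Σzᵢ/Kᵢ = 0.8542.
Since Σzᵢ/Kᵢ < 1 the mixture is above its dew point — single vapor phase.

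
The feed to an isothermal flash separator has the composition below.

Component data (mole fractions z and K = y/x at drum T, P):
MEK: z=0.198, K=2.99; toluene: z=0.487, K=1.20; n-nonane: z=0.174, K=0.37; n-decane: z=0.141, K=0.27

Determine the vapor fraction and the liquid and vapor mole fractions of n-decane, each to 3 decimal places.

Let ψ = V/F and solve Σ zᵢ(Kᵢ−1)/(1+ψ(Kᵢ−1)) = 0.
Check two-phase: ΣzᵢKᵢ = 1.279 > 1 and Σzᵢ/Kᵢ = 1.465 > 1, so g(0) = 0.279 > 0 and g(1) = -0.465 < 0.
Iterate (Newton) starting at ψ = 0.59:
  ψ = 0.590: g = -0.0869, g' = -0.588 → ψ = 0.442
  ψ = 0.442: g = -0.0049, g' = -0.535 → ψ = 0.433
Converged at ψ = 0.433.
Compositions from xᵢ = zᵢ/(1+ψ(Kᵢ−1)), yᵢ = Kᵢxᵢ:
  MEK: x = 0.106, y = 0.318
  toluene: x = 0.448, y = 0.538
  n-nonane: x = 0.239, y = 0.089
  n-decane: x = 0.206, y = 0.056

ψ = 0.433, x_n-decane = 0.206, y_n-decane = 0.056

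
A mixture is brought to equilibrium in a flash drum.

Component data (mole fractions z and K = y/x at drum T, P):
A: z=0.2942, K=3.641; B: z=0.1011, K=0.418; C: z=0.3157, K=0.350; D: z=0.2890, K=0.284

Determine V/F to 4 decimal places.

Rachford–Rice: g(V/F) = Σ zᵢ(Kᵢ−1)/(1+V/F(Kᵢ−1)) = 0.
Feasibility: ΣzᵢKᵢ = 1.3060, Σzᵢ/Kᵢ = 2.2423 — both > 1, two phases present.
Iterate (Newton) starting at V/F = 0.5:
  V/F = 0.5000: g = -0.37448, g' = -1.1014 → V/F = 0.1600
  V/F = 0.1600: g = 0.01858, g' = -1.4107 → V/F = 0.1732
  V/F = 0.1732: g = 0.00027, g' = -1.3709 → V/F = 0.1734
Converged at V/F = 0.1734.

V/F = 0.1734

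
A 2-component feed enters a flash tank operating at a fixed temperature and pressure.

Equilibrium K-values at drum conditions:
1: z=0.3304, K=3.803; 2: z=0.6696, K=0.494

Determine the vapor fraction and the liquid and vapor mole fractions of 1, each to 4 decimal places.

Let ψ = V/F and solve Σ zᵢ(Kᵢ−1)/(1+ψ(Kᵢ−1)) = 0.
Feasibility: ΣzᵢKᵢ = 1.5873, Σzᵢ/Kᵢ = 1.4423 — both > 1, two phases present.
Iterate (Newton) starting at ψ = 0.5:
  ψ = 0.5000: g = -0.06793, g' = -0.7574 → ψ = 0.4103
  ψ = 0.4103: g = 0.00314, g' = -0.8346 → ψ = 0.4141
Converged at ψ = 0.4141.
Compositions from xᵢ = zᵢ/(1+ψ(Kᵢ−1)), yᵢ = Kᵢxᵢ:
  1: x = 0.1529, y = 0.5815
  2: x = 0.8471, y = 0.4185

ψ = 0.4141, x_1 = 0.1529, y_1 = 0.5815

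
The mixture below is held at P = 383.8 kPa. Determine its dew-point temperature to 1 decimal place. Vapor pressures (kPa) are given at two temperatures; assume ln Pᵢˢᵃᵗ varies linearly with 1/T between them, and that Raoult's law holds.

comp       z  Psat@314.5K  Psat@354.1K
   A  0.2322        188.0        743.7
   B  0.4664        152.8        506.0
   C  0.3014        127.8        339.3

Dew-point temperature: Σzᵢ·P/Pᵢˢᵃᵗ(T) = 1. Interpolate ln Pᵢˢᵃᵗ = aᵢ + bᵢ/T.
  T = 314.5 K: ΣzᵢP/Pᵢˢᵃᵗ = 2.5507
  T = 354.1 K: ΣzᵢP/Pᵢˢᵃᵗ = 0.8145
  T = 334.3 K: ΣzᵢP/Pᵢˢᵃᵗ = 1.3898
  T = 344.2 K: ΣzᵢP/Pᵢˢᵃᵗ = 1.0552
  T = 349.1 K: ΣzᵢP/Pᵢˢᵃᵗ = 0.9265
  T = 346.6 K: ΣzᵢP/Pᵢˢᵃᵗ = 0.9896
Interpolating between 344.2 K and 346.6 K gives T ≈ 346.2 K.

T = 346.2 K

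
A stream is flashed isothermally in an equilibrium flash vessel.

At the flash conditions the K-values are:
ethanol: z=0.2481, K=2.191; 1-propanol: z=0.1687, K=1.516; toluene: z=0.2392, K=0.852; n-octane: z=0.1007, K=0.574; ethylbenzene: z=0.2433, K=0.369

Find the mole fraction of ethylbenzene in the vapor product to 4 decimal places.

y_ethylbenzene = 0.1146

Newton–Raphson from β = 0.68:
  β = 0.6800: g = -0.14096, g' = -0.4719 → β = 0.3813
  β = 0.3813: g = -0.01497, g' = -0.3977 → β = 0.3437
Converged at β = 0.3437.
Compositions from xᵢ = zᵢ/(1+β(Kᵢ−1)), yᵢ = Kᵢxᵢ:
  ethanol: x = 0.1760, y = 0.3857
  1-propanol: x = 0.1433, y = 0.2172
  toluene: x = 0.2520, y = 0.2147
  n-octane: x = 0.1180, y = 0.0677
  ethylbenzene: x = 0.3107, y = 0.1146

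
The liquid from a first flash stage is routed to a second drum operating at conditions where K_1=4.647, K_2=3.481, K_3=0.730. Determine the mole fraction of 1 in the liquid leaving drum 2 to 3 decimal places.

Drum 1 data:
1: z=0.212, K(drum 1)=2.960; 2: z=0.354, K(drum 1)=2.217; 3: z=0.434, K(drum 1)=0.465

x_1 (drum 2) = 0.023

Drum 1:
Newton iteration, ψ₁⁰ = 0.5:
  ψ₁ = 0.500: g = 0.1607, g' = -0.642 → ψ₁ = 0.750
  ψ₁ = 0.750: g = 0.0054, g' = -0.623 → ψ₁ = 0.759
Converged at ψ₁ = 0.759.
Drum-1 compositions:
  1: x = 0.085, y = 0.252
  2: x = 0.184, y = 0.408
  3: x = 0.731, y = 0.340
Drum-2 feed = drum-1 liquid: z₂ = (0.0852, 0.1840, 0.7308).
Drum 2:
Material balance + equilibrium reduce to Σ zᵢ(Kᵢ−1)/(1+ψ₂(Kᵢ−1)) = 0.
g(0) = ΣzᵢKᵢ − 1 = 0.570 and g(1) = 1 − Σzᵢ/Kᵢ = -0.072, so a root lies in (0, 1).
Iterate (Newton) starting at ψ₂ = 0.5:
  ψ₂ = 0.500: g = 0.0857, g' = -0.439 → ψ₂ = 0.695
  ψ₂ = 0.695: g = 0.0125, g' = -0.324 → ψ₂ = 0.734
  ψ₂ = 0.734: g = 0.0003, g' = -0.309 → ψ₂ = 0.735
Converged at ψ₂ = 0.735.
  1: x = 0.023, y = 0.108
  2: x = 0.065, y = 0.227
  3: x = 0.912, y = 0.666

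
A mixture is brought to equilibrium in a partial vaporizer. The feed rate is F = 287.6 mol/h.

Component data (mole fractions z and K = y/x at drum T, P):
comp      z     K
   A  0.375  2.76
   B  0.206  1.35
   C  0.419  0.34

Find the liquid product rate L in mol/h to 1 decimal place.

Rachford–Rice: g(β) = Σ zᵢ(Kᵢ−1)/(1+β(Kᵢ−1)) = 0.
g(0) = ΣzᵢKᵢ − 1 = 0.456 and g(1) = 1 − Σzᵢ/Kᵢ = -0.521, so a root lies in (0, 1).
Newton–Raphson from β = 0.5:
  β = 0.500: g = -0.0003, g' = -0.754 → β = 0.500
Converged at β = 0.500.
Then V = β·F = 0.4996·287.6 = 143.7 mol/h and L = F − V = 143.9 mol/h.

L = 143.9 mol/h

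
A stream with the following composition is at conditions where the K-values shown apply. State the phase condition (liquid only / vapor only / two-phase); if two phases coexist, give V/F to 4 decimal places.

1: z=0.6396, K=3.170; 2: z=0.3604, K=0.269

ΣzᵢKᵢ = 2.1245; Σzᵢ/Kᵢ = 1.5415.
Both exceed 1, so a two-phase solution exists.
Rachford–Rice: g(ψ) = Σ zᵢ(Kᵢ−1)/(1+ψ(Kᵢ−1)) = 0.
Binary case is linear: z₁(K₁−1)(1+ψ(K₂−1)) + z₂(K₂−1)(1+ψ(K₁−1)) = 0
⇒ ψ = [z₁(K₁−1)+z₂(K₂−1)] / [−(K₁−1)(K₂−1)] = 1.12448/1.58627 = 0.7089

two-phase, V/F = 0.7089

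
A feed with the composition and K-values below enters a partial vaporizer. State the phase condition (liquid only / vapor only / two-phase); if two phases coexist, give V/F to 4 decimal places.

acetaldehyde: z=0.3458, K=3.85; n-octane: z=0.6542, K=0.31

ΣzᵢKᵢ = 1.5341; Σzᵢ/Kᵢ = 2.2001.
Both exceed 1, so a two-phase solution exists.
Newton iteration, ψ⁰ = 0.31:
  ψ = 0.3100: g = -0.05098, g' = -1.2958 → ψ = 0.2707
  ψ = 0.2707: g = 0.00131, g' = -1.3661 → ψ = 0.2716
Converged at ψ = 0.2716.

two-phase, V/F = 0.2716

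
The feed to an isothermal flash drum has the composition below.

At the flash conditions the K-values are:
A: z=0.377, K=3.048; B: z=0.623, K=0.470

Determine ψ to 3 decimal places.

ψ = 0.407

Material balance + equilibrium reduce to Σ zᵢ(Kᵢ−1)/(1+ψ(Kᵢ−1)) = 0.
Check two-phase: ΣzᵢKᵢ = 1.442 > 1 and Σzᵢ/Kᵢ = 1.449 > 1, so g(0) = 0.442 > 0 and g(1) = -0.449 < 0.
Binary case is linear: z₁(K₁−1)(1+ψ(K₂−1)) + z₂(K₂−1)(1+ψ(K₁−1)) = 0
⇒ ψ = [z₁(K₁−1)+z₂(K₂−1)] / [−(K₁−1)(K₂−1)] = 0.4419/1.0854 = 0.407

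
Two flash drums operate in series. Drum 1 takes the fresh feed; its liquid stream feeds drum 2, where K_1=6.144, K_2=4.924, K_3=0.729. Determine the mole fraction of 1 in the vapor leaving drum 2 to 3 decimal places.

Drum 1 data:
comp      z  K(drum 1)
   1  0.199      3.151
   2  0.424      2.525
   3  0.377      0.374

Drum 1:
Let ψ₁ = V/F and solve Σ zᵢ(Kᵢ−1)/(1+ψ₁(Kᵢ−1)) = 0.
Feasibility: ΣzᵢKᵢ = 1.839, Σzᵢ/Kᵢ = 1.239 — both > 1, two phases present.
Newton–Raphson from ψ₁ = 0.5:
  ψ₁ = 0.500: g = 0.2296, g' = -0.844 → ψ₁ = 0.772
  ψ₁ = 0.772: g = 0.0012, g' = -0.891 → ψ₁ = 0.773
Converged at ψ₁ = 0.773.
Drum-1 compositions:
  1: x = 0.075, y = 0.235
  2: x = 0.195, y = 0.491
  3: x = 0.731, y = 0.273
Drum-2 feed = drum-1 liquid: z₂ = (0.0747, 0.1946, 0.7307).
Drum 2:
Material balance + equilibrium reduce to Σ zᵢ(Kᵢ−1)/(1+ψ₂(Kᵢ−1)) = 0.
Check two-phase: ΣzᵢKᵢ = 1.950 > 1 and Σzᵢ/Kᵢ = 1.054 > 1, so g(0) = 0.950 > 0 and g(1) = -0.054 < 0.
Iterate (Newton) starting at ψ₂ = 0.68:
  ψ₂ = 0.680: g = 0.0508, g' = -0.401 → ψ₂ = 0.807
  ψ₂ = 0.807: g = 0.0045, g' = -0.335 → ψ₂ = 0.820
Converged at ψ₂ = 0.820.
  1: x = 0.014, y = 0.088
  2: x = 0.046, y = 0.227
  3: x = 0.940, y = 0.685

y_1 (drum 2) = 0.088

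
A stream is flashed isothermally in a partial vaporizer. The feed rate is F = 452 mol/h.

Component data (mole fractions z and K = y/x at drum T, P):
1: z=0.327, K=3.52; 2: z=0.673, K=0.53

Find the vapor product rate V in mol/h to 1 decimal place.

V = 193.8 mol/h

Binary case is linear: z₁(K₁−1)(1+V/F(K₂−1)) + z₂(K₂−1)(1+V/F(K₁−1)) = 0
⇒ V/F = [z₁(K₁−1)+z₂(K₂−1)] / [−(K₁−1)(K₂−1)] = 0.5077/1.1844 = 0.429
Then V = V/F·F = 0.4287·452 = 193.8 mol/h and L = F − V = 258.2 mol/h.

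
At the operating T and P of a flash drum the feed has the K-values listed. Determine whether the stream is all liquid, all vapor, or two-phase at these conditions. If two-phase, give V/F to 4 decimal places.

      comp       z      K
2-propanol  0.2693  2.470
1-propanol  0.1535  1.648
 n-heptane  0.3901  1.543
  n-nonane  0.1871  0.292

ΣzᵢKᵢ = 1.5747; Σzᵢ/Kᵢ = 1.0957.
Both exceed 1, so a two-phase solution exists.
Material balance + equilibrium reduce to Σ zᵢ(Kᵢ−1)/(1+ψ(Kᵢ−1)) = 0.
Newton iteration, ψ⁰ = 0.5:
  ψ = 0.5000: g = 0.26483, g' = -0.5260 → ψ = 1.0000
  ψ = 1.0000: g = -0.09574, g' = -1.2674 → ψ = 0.9245
  ψ = 0.9245: g = -0.01237, g' = -0.9665 → ψ = 0.9117
  ψ = 0.9117: g = -0.00024, g' = -0.9293 → ψ = 0.9114
Converged at ψ = 0.9114.

two-phase, V/F = 0.9114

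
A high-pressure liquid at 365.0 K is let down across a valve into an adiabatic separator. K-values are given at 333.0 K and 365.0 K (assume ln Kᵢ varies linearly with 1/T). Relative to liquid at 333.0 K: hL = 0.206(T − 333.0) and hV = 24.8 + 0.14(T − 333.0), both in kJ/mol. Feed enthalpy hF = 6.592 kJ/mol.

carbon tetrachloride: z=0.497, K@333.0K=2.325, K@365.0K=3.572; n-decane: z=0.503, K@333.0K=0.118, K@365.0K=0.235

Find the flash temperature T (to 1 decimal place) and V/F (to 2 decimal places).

Adiabatic flash: solve Rachford–Rice at each trial T, then check hF = ψ·hV(T) + (1−ψ)·hL(T).
  T = 333.0 K: K = (2.325, 0.118), RR gives ψ = 0.184, H_out = 4.560 kJ/mol
  T = 365.0 K: K = (3.572, 0.235), RR gives ψ = 0.454, H_out = 16.895 kJ/mol
  T = 349.0 K: K = (2.910, 0.169), RR gives ψ = 0.335, H_out = 11.248 kJ/mol
  T = 341.0 K: K = (2.608, 0.142), RR gives ψ = 0.266, H_out = 8.114 kJ/mol
  T = 337.0 K: K = (2.464, 0.130), RR gives ψ = 0.227, H_out = 6.404 kJ/mol
  T = 339.0 K: K = (2.536, 0.136), RR gives ψ = 0.247, H_out = 7.274 kJ/mol
Linear interpolation between T = 337.0 (H_out = 6.404) and T = 339.0 (H_out = 7.274) on hF = 6.592 gives T ≈ 337.4 K, at which ψ = 0.23.

T = 337.4 K, V/F = 0.23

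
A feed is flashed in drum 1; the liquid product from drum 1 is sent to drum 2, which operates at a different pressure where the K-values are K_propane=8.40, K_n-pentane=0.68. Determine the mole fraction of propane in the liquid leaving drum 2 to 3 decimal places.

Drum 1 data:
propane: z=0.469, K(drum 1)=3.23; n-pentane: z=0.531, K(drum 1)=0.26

Drum 1:
Binary case is linear: z₁(K₁−1)(1+ψ₁(K₂−1)) + z₂(K₂−1)(1+ψ₁(K₁−1)) = 0
⇒ ψ₁ = [z₁(K₁−1)+z₂(K₂−1)] / [−(K₁−1)(K₂−1)] = 0.6529/1.6502 = 0.396
Drum-1 compositions:
  propane: x = 0.249, y = 0.805
  n-pentane: x = 0.751, y = 0.195
Drum-2 feed = drum-1 liquid: z₂ = (0.2492, 0.7508).
Drum 2:
Binary case is linear: z₁(K₁−1)(1+ψ₂(K₂−1)) + z₂(K₂−1)(1+ψ₂(K₁−1)) = 0
⇒ ψ₂ = [z₁(K₁−1)+z₂(K₂−1)] / [−(K₁−1)(K₂−1)] = 1.6035/2.3680 = 0.677
  propane: x = 0.041, y = 0.348
  n-pentane: x = 0.959, y = 0.652

x_propane (drum 2) = 0.041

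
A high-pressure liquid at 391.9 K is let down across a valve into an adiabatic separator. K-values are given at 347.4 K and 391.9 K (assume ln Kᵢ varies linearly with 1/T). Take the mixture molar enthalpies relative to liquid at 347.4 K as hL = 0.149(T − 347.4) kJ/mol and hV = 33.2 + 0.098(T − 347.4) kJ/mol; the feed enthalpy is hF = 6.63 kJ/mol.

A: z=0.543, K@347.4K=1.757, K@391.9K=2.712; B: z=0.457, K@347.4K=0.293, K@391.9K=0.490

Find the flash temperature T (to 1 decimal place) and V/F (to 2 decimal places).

T = 348.9 K, V/F = 0.19

Adiabatic flash: solve Rachford–Rice at each trial T, then check hF = ψ·hV(T) + (1−ψ)·hL(T).
  T = 347.4 K: K = (1.757, 0.293), RR gives ψ = 0.164, H_out = 5.456 kJ/mol
  T = 391.9 K: K = (2.712, 0.490), RR gives ψ = 0.798, H_out = 31.306 kJ/mol
  T = 369.6 K: K = (2.211, 0.385), RR gives ψ = 0.505, H_out = 19.496 kJ/mol
  T = 358.5 K: K = (1.978, 0.337), RR gives ψ = 0.352, H_out = 13.133 kJ/mol
  T = 352.9 K: K = (1.865, 0.314), RR gives ψ = 0.264, H_out = 9.498 kJ/mol
  T = 350.1 K: K = (1.810, 0.303), RR gives ψ = 0.215, H_out = 7.511 kJ/mol
  T = 348.8 K: K = (1.784, 0.298), RR gives ψ = 0.191, H_out = 6.541 kJ/mol
Linear interpolation between T = 348.8 (H_out = 6.541) and T = 350.1 (H_out = 7.511) on hF = 6.63 gives T ≈ 348.9 K, at which ψ = 0.19.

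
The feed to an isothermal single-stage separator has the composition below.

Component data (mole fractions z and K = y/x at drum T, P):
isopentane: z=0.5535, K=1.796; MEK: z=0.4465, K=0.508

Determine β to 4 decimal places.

β = 0.5641

Binary case is linear: z₁(K₁−1)(1+β(K₂−1)) + z₂(K₂−1)(1+β(K₁−1)) = 0
⇒ β = [z₁(K₁−1)+z₂(K₂−1)] / [−(K₁−1)(K₂−1)] = 0.22091/0.39163 = 0.5641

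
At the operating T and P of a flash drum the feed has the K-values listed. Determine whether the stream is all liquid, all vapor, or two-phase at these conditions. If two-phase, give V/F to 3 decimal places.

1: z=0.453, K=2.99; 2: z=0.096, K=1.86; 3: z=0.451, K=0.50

ΣzᵢKᵢ = 1.759; Σzᵢ/Kᵢ = 1.105.
Both exceed 1, so a two-phase solution exists.
Newton iteration, ψ⁰ = 0.5:
  ψ = 0.500: g = 0.2089, g' = -0.686 → ψ = 0.805
  ψ = 0.805: g = 0.0181, g' = -0.606 → ψ = 0.834
Converged at ψ = 0.834.

two-phase, V/F = 0.834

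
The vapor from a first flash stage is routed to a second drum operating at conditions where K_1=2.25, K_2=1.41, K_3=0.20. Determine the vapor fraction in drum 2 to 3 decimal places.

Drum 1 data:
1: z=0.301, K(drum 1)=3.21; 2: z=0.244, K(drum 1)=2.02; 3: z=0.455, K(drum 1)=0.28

V/F (drum 2) = 0.775

Drum 1:
Let ψ₁ = V/F and solve Σ zᵢ(Kᵢ−1)/(1+ψ₁(Kᵢ−1)) = 0.
g(0) = ΣzᵢKᵢ − 1 = 0.586 and g(1) = 1 − Σzᵢ/Kᵢ = -0.840, so a root lies in (0, 1).
Newton iteration, ψ₁⁰ = 0.5:
  ψ₁ = 0.500: g = -0.0310, g' = -1.019 → ψ₁ = 0.470
  ψ₁ = 0.470: g = -0.0002, g' = -1.008 → ψ₁ = 0.469
Converged at ψ₁ = 0.469.
Drum-1 compositions:
  1: x = 0.148, y = 0.474
  2: x = 0.165, y = 0.333
  3: x = 0.687, y = 0.192
Drum-2 feed = drum-1 vapor: z₂ = (0.4743, 0.3333, 0.1924).
Drum 2:
Rachford–Rice: g(ψ₂) = Σ zᵢ(Kᵢ−1)/(1+ψ₂(Kᵢ−1)) = 0.
Check two-phase: ΣzᵢKᵢ = 1.576 > 1 and Σzᵢ/Kᵢ = 1.409 > 1, so g(0) = 0.576 > 0 and g(1) = -0.409 < 0.
Iterate (Newton) starting at ψ₂ = 0.5:
  ψ₂ = 0.500: g = 0.2217, g' = -0.661 → ψ₂ = 0.835
  ψ₂ = 0.835: g = -0.0720, g' = -1.327 → ψ₂ = 0.781
  ψ₂ = 0.781: g = -0.0067, g' = -1.096 → ψ₂ = 0.775
Converged at ψ₂ = 0.775.
  1: x = 0.241, y = 0.542
  2: x = 0.253, y = 0.357
  3: x = 0.506, y = 0.101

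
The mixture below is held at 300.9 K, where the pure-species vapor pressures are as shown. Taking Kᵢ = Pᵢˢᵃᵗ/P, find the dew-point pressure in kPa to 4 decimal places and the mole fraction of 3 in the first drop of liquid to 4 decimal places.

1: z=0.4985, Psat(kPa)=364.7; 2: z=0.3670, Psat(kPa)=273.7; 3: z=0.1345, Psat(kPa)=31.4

Pdew = 143.0369 kPa, x_3 = 0.6127

At the dew point ψ → 1, so Σzᵢ/Kᵢ = 1 with Kᵢ = Pᵢˢᵃᵗ/P ⇒ 1/P = Σzᵢ/Pᵢˢᵃᵗ.
1/P = 0.4985/364.7 + 0.3670/273.7 + 0.1345/31.4 = 0.0069912 ⇒ P = 143.0369 kPa
xᵢ = zᵢP/Pᵢˢᵃᵗ ⇒ x_3 = 0.1345·143.0369/31.4 = 0.6127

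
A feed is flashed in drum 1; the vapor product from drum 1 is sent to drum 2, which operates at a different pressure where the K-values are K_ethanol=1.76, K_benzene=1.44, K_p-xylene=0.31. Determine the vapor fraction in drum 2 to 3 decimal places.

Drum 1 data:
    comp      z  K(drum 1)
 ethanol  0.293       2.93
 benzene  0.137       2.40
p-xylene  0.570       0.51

Drum 1:
Let ψ₁ = V/F and solve Σ zᵢ(Kᵢ−1)/(1+ψ₁(Kᵢ−1)) = 0.
Check two-phase: ΣzᵢKᵢ = 1.478 > 1 and Σzᵢ/Kᵢ = 1.275 > 1, so g(0) = 0.478 > 0 and g(1) = -0.275 < 0.
Newton–Raphson from ψ₁ = 0.5:
  ψ₁ = 0.500: g = 0.0307, g' = -0.616 → ψ₁ = 0.550
  ψ₁ = 0.550: g = 0.0004, g' = -0.599 → ψ₁ = 0.551
Converged at ψ₁ = 0.551.
Drum-1 compositions:
  ethanol: x = 0.142, y = 0.416
  benzene: x = 0.077, y = 0.186
  p-xylene: x = 0.781, y = 0.398
Drum-2 feed = drum-1 vapor: z₂ = (0.4162, 0.1857, 0.3981).
Drum 2:
Let ψ₂ = V/F and solve Σ zᵢ(Kᵢ−1)/(1+ψ₂(Kᵢ−1)) = 0.
Check two-phase: ΣzᵢKᵢ = 1.123 > 1 and Σzᵢ/Kᵢ = 1.650 > 1, so g(0) = 0.123 > 0 and g(1) = -0.650 < 0.
Iterate (Newton) starting at ψ₂ = 0.5:
  ψ₂ = 0.500: g = -0.1232, g' = -0.592 → ψ₂ = 0.292
  ψ₂ = 0.292: g = -0.0127, g' = -0.486 → ψ₂ = 0.266
Converged at ψ₂ = 0.266.
  ethanol: x = 0.346, y = 0.609
  benzene: x = 0.166, y = 0.239
  p-xylene: x = 0.487, y = 0.151

V/F (drum 2) = 0.266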